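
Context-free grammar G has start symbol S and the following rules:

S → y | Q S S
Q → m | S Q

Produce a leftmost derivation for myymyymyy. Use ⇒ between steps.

S ⇒ QSS   [S → Q S S]
QSS ⇒ SQSS   [Q → S Q]
SQSS ⇒ QSSQSS   [S → Q S S]
QSSQSS ⇒ SQSSQSS   [Q → S Q]
SQSSQSS ⇒ QSSQSSQSS   [S → Q S S]
QSSQSSQSS ⇒ mSSQSSQSS   [Q → m]
mSSQSSQSS ⇒ mySQSSQSS   [S → y]
mySQSSQSS ⇒ myyQSSQSS   [S → y]
myyQSSQSS ⇒ myymSSQSS   [Q → m]
myymSSQSS ⇒ myymySQSS   [S → y]
myymySQSS ⇒ myymyyQSS   [S → y]
myymyyQSS ⇒ myymyymSS   [Q → m]
myymyymSS ⇒ myymyymyS   [S → y]
myymyymyS ⇒ myymyymyy   [S → y]

S ⇒ QSS ⇒ SQSS ⇒ QSSQSS ⇒ SQSSQSS ⇒ QSSQSSQSS ⇒ mSSQSSQSS ⇒ mySQSSQSS ⇒ myyQSSQSS ⇒ myymSSQSS ⇒ myymySQSS ⇒ myymyyQSS ⇒ myymyymSS ⇒ myymyymyS ⇒ myymyymyy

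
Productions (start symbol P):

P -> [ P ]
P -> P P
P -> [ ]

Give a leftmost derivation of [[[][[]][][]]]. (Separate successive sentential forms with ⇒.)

P ⇒ [P] ⇒ [[P]] ⇒ [[PP]] ⇒ [[[]P]] ⇒ [[[]PP]] ⇒ [[[]PPP]] ⇒ [[[][P]PP]] ⇒ [[[][[]]PP]] ⇒ [[[][[]][]P]] ⇒ [[[][[]][][]]]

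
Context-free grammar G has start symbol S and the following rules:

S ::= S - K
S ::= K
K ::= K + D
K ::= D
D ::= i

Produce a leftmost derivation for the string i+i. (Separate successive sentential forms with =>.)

S => K => K+D => D+D => i+D => i+i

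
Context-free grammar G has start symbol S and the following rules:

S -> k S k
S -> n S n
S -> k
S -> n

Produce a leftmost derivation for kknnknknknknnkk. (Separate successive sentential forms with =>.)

S => kSk   [S -> k S k]
kSk => kkSkk   [S -> k S k]
kkSkk => kknSnkk   [S -> n S n]
kknSnkk => kknnSnnkk   [S -> n S n]
kknnSnnkk => kknnkSknnkk   [S -> k S k]
kknnkSknnkk => kknnknSnknnkk   [S -> n S n]
kknnknSnknnkk => kknnknkSknknnkk   [S -> k S k]
kknnknkSknknnkk => kknnknknknknnkk   [S -> n]

S => kSk => kkSkk => kknSnkk => kknnSnnkk => kknnkSknnkk => kknnknSnknnkk => kknnknkSknknnkk => kknnknknknknnkk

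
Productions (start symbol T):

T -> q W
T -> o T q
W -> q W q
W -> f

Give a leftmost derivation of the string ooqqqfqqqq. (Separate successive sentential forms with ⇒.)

T ⇒ oTq ⇒ ooTqq ⇒ ooqWqq ⇒ ooqqWqqq ⇒ ooqqqWqqqq ⇒ ooqqqfqqqq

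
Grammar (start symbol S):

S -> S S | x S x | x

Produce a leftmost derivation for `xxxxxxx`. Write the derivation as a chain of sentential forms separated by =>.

S => xSx => xSSx => xSSSx => xSSSSx => xSSSSSx => xxSSSSx => xxxSSSx => xxxxSSx => xxxxxSx => xxxxxxx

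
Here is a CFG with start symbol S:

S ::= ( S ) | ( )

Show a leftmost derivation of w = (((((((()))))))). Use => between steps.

S => (S)   [S ::= ( S )]
(S) => ((S))   [S ::= ( S )]
((S)) => (((S)))   [S ::= ( S )]
(((S))) => ((((S))))   [S ::= ( S )]
((((S)))) => (((((S)))))   [S ::= ( S )]
(((((S))))) => ((((((S))))))   [S ::= ( S )]
((((((S)))))) => (((((((S)))))))   [S ::= ( S )]
(((((((S))))))) => (((((((())))))))   [S ::= ( )]

S=>(S)=>((S))=>(((S)))=>((((S))))=>(((((S)))))=>((((((S))))))=>(((((((S)))))))=>(((((((())))))))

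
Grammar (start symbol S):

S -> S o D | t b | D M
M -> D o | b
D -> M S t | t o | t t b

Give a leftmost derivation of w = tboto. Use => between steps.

S=>SoD=>tboD=>tboto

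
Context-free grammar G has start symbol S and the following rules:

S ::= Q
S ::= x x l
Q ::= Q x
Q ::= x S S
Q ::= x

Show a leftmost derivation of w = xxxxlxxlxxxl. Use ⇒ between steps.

S⇒Q⇒xSS⇒xQS⇒xQxS⇒xxSSxS⇒xxxxlSxS⇒xxxxlxxlxS⇒xxxxlxxlxxxl

S ⇒ Q   [S ::= Q]
Q ⇒ xSS   [Q ::= x S S]
xSS ⇒ xQS   [S ::= Q]
xQS ⇒ xQxS   [Q ::= Q x]
xQxS ⇒ xxSSxS   [Q ::= x S S]
xxSSxS ⇒ xxxxlSxS   [S ::= x x l]
xxxxlSxS ⇒ xxxxlxxlxS   [S ::= x x l]
xxxxlxxlxS ⇒ xxxxlxxlxxxl   [S ::= x x l]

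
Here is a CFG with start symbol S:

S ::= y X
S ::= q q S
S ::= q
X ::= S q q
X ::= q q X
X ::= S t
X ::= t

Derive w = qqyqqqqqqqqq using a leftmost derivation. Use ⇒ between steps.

S ⇒ qqS ⇒ qqyX ⇒ qqySqq ⇒ qqyqqSqq ⇒ qqyqqqqSqq ⇒ qqyqqqqqqSqq ⇒ qqyqqqqqqqqq

S ⇒ qqS   [S ::= q q S]
qqS ⇒ qqyX   [S ::= y X]
qqyX ⇒ qqySqq   [X ::= S q q]
qqySqq ⇒ qqyqqSqq   [S ::= q q S]
qqyqqSqq ⇒ qqyqqqqSqq   [S ::= q q S]
qqyqqqqSqq ⇒ qqyqqqqqqSqq   [S ::= q q S]
qqyqqqqqqSqq ⇒ qqyqqqqqqqqq   [S ::= q]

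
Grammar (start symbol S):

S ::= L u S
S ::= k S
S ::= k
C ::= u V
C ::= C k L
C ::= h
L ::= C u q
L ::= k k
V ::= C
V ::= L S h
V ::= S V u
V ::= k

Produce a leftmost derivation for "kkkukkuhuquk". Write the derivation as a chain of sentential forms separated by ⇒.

S⇒kS⇒kLuS⇒kkkuS⇒kkkuLuS⇒kkkukkuS⇒kkkukkuLuS⇒kkkukkuCuquS⇒kkkukkuhuquS⇒kkkukkuhuquk

S ⇒ kS   [S ::= k S]
kS ⇒ kLuS   [S ::= L u S]
kLuS ⇒ kkkuS   [L ::= k k]
kkkuS ⇒ kkkuLuS   [S ::= L u S]
kkkuLuS ⇒ kkkukkuS   [L ::= k k]
kkkukkuS ⇒ kkkukkuLuS   [S ::= L u S]
kkkukkuLuS ⇒ kkkukkuCuquS   [L ::= C u q]
kkkukkuCuquS ⇒ kkkukkuhuquS   [C ::= h]
kkkukkuhuquS ⇒ kkkukkuhuquk   [S ::= k]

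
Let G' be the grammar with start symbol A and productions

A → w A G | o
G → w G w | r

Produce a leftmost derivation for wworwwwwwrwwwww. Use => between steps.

A => wAG   [A → w A G]
wAG => wwAGG   [A → w A G]
wwAGG => wwoGG   [A → o]
wwoGG => wworG   [G → r]
wworG => wworwGw   [G → w G w]
wworwGw => wworwwGww   [G → w G w]
wworwwGww => wworwwwGwww   [G → w G w]
wworwwwGwww => wworwwwwGwwww   [G → w G w]
wworwwwwGwwww => wworwwwwwGwwwww   [G → w G w]
wworwwwwwGwwwww => wworwwwwwrwwwww   [G → r]

A=>wAG=>wwAGG=>wwoGG=>wworG=>wworwGw=>wworwwGww=>wworwwwGwww=>wworwwwwGwwww=>wworwwwwwGwwwww=>wworwwwwwrwwwww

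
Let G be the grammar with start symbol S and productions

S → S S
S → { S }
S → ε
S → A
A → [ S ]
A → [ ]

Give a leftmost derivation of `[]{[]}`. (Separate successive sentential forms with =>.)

S => SS   [S → S S]
SS => AS   [S → A]
AS => []S   [A → [ ]]
[]S => []SS   [S → S S]
[]SS => []{S}S   [S → { S }]
[]{S}S => []{A}S   [S → A]
[]{A}S => []{[]}S   [A → [ ]]
[]{[]}S => []{[]}   [S → ε]

S => SS => AS => []S => []SS => []{S}S => []{A}S => []{[]}S => []{[]}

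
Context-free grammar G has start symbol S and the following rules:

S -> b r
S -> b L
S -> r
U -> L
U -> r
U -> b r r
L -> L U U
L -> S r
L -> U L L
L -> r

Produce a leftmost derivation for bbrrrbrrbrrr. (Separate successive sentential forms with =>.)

S => bL   [S -> b L]
bL => bLUU   [L -> L U U]
bLUU => bLUUUU   [L -> L U U]
bLUUUU => bSrUUUU   [L -> S r]
bSrUUUU => bbLrUUUU   [S -> b L]
bbLrUUUU => bbrrUUUU   [L -> r]
bbrrUUUU => bbrrrUUU   [U -> r]
bbrrrUUU => bbrrrbrrUU   [U -> b r r]
bbrrrbrrUU => bbrrrbrrbrrU   [U -> b r r]
bbrrrbrrbrrU => bbrrrbrrbrrr   [U -> r]

S => bL => bLUU => bLUUUU => bSrUUUU => bbLrUUUU => bbrrUUUU => bbrrrUUU => bbrrrbrrUU => bbrrrbrrbrrU => bbrrrbrrbrrr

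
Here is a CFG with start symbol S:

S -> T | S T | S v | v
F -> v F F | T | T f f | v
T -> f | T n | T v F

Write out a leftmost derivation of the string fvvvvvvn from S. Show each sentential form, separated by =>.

S => T   [S -> T]
T => Tn   [T -> T n]
Tn => TvFn   [T -> T v F]
TvFn => TvFvFn   [T -> T v F]
TvFvFn => fvFvFn   [T -> f]
fvFvFn => fvvFFvFn   [F -> v F F]
fvvFFvFn => fvvvFvFn   [F -> v]
fvvvFvFn => fvvvvvFn   [F -> v]
fvvvvvFn => fvvvvvvn   [F -> v]

S=>T=>Tn=>TvFn=>TvFvFn=>fvFvFn=>fvvFFvFn=>fvvvFvFn=>fvvvvvFn=>fvvvvvvn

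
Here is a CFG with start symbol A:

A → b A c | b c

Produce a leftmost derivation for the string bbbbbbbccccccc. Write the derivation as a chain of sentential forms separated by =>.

A => bAc => bbAcc => bbbAccc => bbbbAcccc => bbbbbAccccc => bbbbbbAcccccc => bbbbbbbccccccc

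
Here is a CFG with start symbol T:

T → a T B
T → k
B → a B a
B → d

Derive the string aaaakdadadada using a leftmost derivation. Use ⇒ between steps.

T ⇒ aTB ⇒ aaTBB ⇒ aaaTBBB ⇒ aaaaTBBBB ⇒ aaaakBBBB ⇒ aaaakdBBB ⇒ aaaakdaBaBB ⇒ aaaakdadaBB ⇒ aaaakdadadB ⇒ aaaakdadadaBa ⇒ aaaakdadadada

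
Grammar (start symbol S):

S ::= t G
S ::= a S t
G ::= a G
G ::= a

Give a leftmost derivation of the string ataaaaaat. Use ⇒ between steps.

S⇒aSt⇒atGt⇒ataGt⇒ataaGt⇒ataaaGt⇒ataaaaGt⇒ataaaaaGt⇒ataaaaaat

S ⇒ aSt   [S ::= a S t]
aSt ⇒ atGt   [S ::= t G]
atGt ⇒ ataGt   [G ::= a G]
ataGt ⇒ ataaGt   [G ::= a G]
ataaGt ⇒ ataaaGt   [G ::= a G]
ataaaGt ⇒ ataaaaGt   [G ::= a G]
ataaaaGt ⇒ ataaaaaGt   [G ::= a G]
ataaaaaGt ⇒ ataaaaaat   [G ::= a]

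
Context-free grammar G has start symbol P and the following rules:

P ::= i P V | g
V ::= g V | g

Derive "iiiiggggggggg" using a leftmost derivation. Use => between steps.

P => iPV => iiPVV => iiiPVVV => iiiiPVVVV => iiiigVVVV => iiiiggVVVV => iiiigggVVV => iiiiggggVVV => iiiigggggVVV => iiiiggggggVV => iiiigggggggV => iiiiggggggggV => iiiiggggggggg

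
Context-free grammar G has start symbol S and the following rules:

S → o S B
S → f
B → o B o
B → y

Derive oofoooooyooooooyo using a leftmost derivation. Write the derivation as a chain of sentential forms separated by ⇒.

S ⇒ oSB   [S → o S B]
oSB ⇒ ooSBB   [S → o S B]
ooSBB ⇒ oofBB   [S → f]
oofBB ⇒ oofoBoB   [B → o B o]
oofoBoB ⇒ oofooBooB   [B → o B o]
oofooBooB ⇒ oofoooBoooB   [B → o B o]
oofoooBoooB ⇒ oofooooBooooB   [B → o B o]
oofooooBooooB ⇒ oofoooooBoooooB   [B → o B o]
oofoooooBoooooB ⇒ oofoooooyoooooB   [B → y]
oofoooooyoooooB ⇒ oofoooooyooooooBo   [B → o B o]
oofoooooyooooooBo ⇒ oofoooooyooooooyo   [B → y]

S ⇒ oSB ⇒ ooSBB ⇒ oofBB ⇒ oofoBoB ⇒ oofooBooB ⇒ oofoooBoooB ⇒ oofooooBooooB ⇒ oofoooooBoooooB ⇒ oofoooooyoooooB ⇒ oofoooooyooooooBo ⇒ oofoooooyooooooyo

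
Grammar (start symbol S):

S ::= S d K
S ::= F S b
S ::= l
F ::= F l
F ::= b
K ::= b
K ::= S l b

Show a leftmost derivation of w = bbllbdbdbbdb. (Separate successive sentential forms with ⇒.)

S ⇒ SdK   [S ::= S d K]
SdK ⇒ FSbdK   [S ::= F S b]
FSbdK ⇒ bSbdK   [F ::= b]
bSbdK ⇒ bSdKbdK   [S ::= S d K]
bSdKbdK ⇒ bSdKdKbdK   [S ::= S d K]
bSdKdKbdK ⇒ bFSbdKdKbdK   [S ::= F S b]
bFSbdKdKbdK ⇒ bFlSbdKdKbdK   [F ::= F l]
bFlSbdKdKbdK ⇒ bblSbdKdKbdK   [F ::= b]
bblSbdKdKbdK ⇒ bbllbdKdKbdK   [S ::= l]
bbllbdKdKbdK ⇒ bbllbdbdKbdK   [K ::= b]
bbllbdbdKbdK ⇒ bbllbdbdbbdK   [K ::= b]
bbllbdbdbbdK ⇒ bbllbdbdbbdb   [K ::= b]

S⇒SdK⇒FSbdK⇒bSbdK⇒bSdKbdK⇒bSdKdKbdK⇒bFSbdKdKbdK⇒bFlSbdKdKbdK⇒bblSbdKdKbdK⇒bbllbdKdKbdK⇒bbllbdbdKbdK⇒bbllbdbdbbdK⇒bbllbdbdbbdb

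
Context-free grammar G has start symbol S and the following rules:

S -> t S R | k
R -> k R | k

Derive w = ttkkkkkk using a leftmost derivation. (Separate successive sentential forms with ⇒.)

S ⇒ tSR ⇒ ttSRR ⇒ ttkRR ⇒ ttkkRR ⇒ ttkkkRR ⇒ ttkkkkRR ⇒ ttkkkkkR ⇒ ttkkkkkk

S ⇒ tSR   [S -> t S R]
tSR ⇒ ttSRR   [S -> t S R]
ttSRR ⇒ ttkRR   [S -> k]
ttkRR ⇒ ttkkRR   [R -> k R]
ttkkRR ⇒ ttkkkRR   [R -> k R]
ttkkkRR ⇒ ttkkkkRR   [R -> k R]
ttkkkkRR ⇒ ttkkkkkR   [R -> k]
ttkkkkkR ⇒ ttkkkkkk   [R -> k]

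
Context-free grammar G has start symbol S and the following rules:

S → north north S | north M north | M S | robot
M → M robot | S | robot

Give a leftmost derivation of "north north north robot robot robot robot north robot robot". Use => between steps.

S => north north S => north north M S => north north S S => north north north M north S => north north north M robot north S => north north north M robot robot north S => north north north M robot robot robot north S => north north north S robot robot robot north S => north north north robot robot robot robot north S => north north north robot robot robot robot north M S => north north north robot robot robot robot north robot S => north north north robot robot robot robot north robot robot

S => north north S   [S → north north S]
north north S => north north M S   [S → M S]
north north M S => north north S S   [M → S]
north north S S => north north north M north S   [S → north M north]
north north north M north S => north north north M robot north S   [M → M robot]
north north north M robot north S => north north north M robot robot north S   [M → M robot]
north north north M robot robot north S => north north north M robot robot robot north S   [M → M robot]
north north north M robot robot robot north S => north north north S robot robot robot north S   [M → S]
north north north S robot robot robot north S => north north north robot robot robot robot north S   [S → robot]
north north north robot robot robot robot north S => north north north robot robot robot robot north M S   [S → M S]
north north north robot robot robot robot north M S => north north north robot robot robot robot north robot S   [M → robot]
north north north robot robot robot robot north robot S => north north north robot robot robot robot north robot robot   [S → robot]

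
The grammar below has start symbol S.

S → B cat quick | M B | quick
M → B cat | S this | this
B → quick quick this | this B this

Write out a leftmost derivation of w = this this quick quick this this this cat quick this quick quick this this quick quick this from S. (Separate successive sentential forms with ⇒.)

S ⇒ M B   [S → M B]
M B ⇒ S this B   [M → S this]
S this B ⇒ M B this B   [S → M B]
M B this B ⇒ S this B this B   [M → S this]
S this B this B ⇒ B cat quick this B this B   [S → B cat quick]
B cat quick this B this B ⇒ this B this cat quick this B this B   [B → this B this]
this B this cat quick this B this B ⇒ this this B this this cat quick this B this B   [B → this B this]
this this B this this cat quick this B this B ⇒ this this quick quick this this this cat quick this B this B   [B → quick quick this]
this this quick quick this this this cat quick this B this B ⇒ this this quick quick this this this cat quick this quick quick this this B   [B → quick quick this]
this this quick quick this this this cat quick this quick quick this this B ⇒ this this quick quick this this this cat quick this quick quick this this quick quick this   [B → quick quick this]

S ⇒ M B ⇒ S this B ⇒ M B this B ⇒ S this B this B ⇒ B cat quick this B this B ⇒ this B this cat quick this B this B ⇒ this this B this this cat quick this B this B ⇒ this this quick quick this this this cat quick this B this B ⇒ this this quick quick this this this cat quick this quick quick this this B ⇒ this this quick quick this this this cat quick this quick quick this this quick quick this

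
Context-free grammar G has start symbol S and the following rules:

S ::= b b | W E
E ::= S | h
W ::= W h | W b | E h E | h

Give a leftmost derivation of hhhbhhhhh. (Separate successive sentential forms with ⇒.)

S ⇒ WE   [S ::= W E]
WE ⇒ WhE   [W ::= W h]
WhE ⇒ EhEhE   [W ::= E h E]
EhEhE ⇒ ShEhE   [E ::= S]
ShEhE ⇒ WEhEhE   [S ::= W E]
WEhEhE ⇒ WbEhEhE   [W ::= W b]
WbEhEhE ⇒ WhbEhEhE   [W ::= W h]
WhbEhEhE ⇒ WhhbEhEhE   [W ::= W h]
WhhbEhEhE ⇒ hhhbEhEhE   [W ::= h]
hhhbEhEhE ⇒ hhhbhhEhE   [E ::= h]
hhhbhhEhE ⇒ hhhbhhhhE   [E ::= h]
hhhbhhhhE ⇒ hhhbhhhhh   [E ::= h]

S ⇒ WE ⇒ WhE ⇒ EhEhE ⇒ ShEhE ⇒ WEhEhE ⇒ WbEhEhE ⇒ WhbEhEhE ⇒ WhhbEhEhE ⇒ hhhbEhEhE ⇒ hhhbhhEhE ⇒ hhhbhhhhE ⇒ hhhbhhhhh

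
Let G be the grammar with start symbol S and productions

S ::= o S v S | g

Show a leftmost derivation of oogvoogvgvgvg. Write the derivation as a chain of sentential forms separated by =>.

S => oSvS   [S ::= o S v S]
oSvS => ooSvSvS   [S ::= o S v S]
ooSvSvS => oogvSvS   [S ::= g]
oogvSvS => oogvoSvSvS   [S ::= o S v S]
oogvoSvSvS => oogvooSvSvSvS   [S ::= o S v S]
oogvooSvSvSvS => oogvoogvSvSvS   [S ::= g]
oogvoogvSvSvS => oogvoogvgvSvS   [S ::= g]
oogvoogvgvSvS => oogvoogvgvgvS   [S ::= g]
oogvoogvgvgvS => oogvoogvgvgvg   [S ::= g]

S => oSvS => ooSvSvS => oogvSvS => oogvoSvSvS => oogvooSvSvSvS => oogvoogvSvSvS => oogvoogvgvSvS => oogvoogvgvgvS => oogvoogvgvgvg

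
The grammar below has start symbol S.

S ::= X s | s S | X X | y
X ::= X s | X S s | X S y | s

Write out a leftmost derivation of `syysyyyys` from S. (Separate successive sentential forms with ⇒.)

S ⇒ Xs   [S ::= X s]
Xs ⇒ XSys   [X ::= X S y]
XSys ⇒ XSySys   [X ::= X S y]
XSySys ⇒ XsSySys   [X ::= X s]
XsSySys ⇒ XSysSySys   [X ::= X S y]
XSysSySys ⇒ sSysSySys   [X ::= s]
sSysSySys ⇒ syysSySys   [S ::= y]
syysSySys ⇒ syysyySys   [S ::= y]
syysyySys ⇒ syysyyyys   [S ::= y]

S⇒Xs⇒XSys⇒XSySys⇒XsSySys⇒XSysSySys⇒sSysSySys⇒syysSySys⇒syysyySys⇒syysyyyys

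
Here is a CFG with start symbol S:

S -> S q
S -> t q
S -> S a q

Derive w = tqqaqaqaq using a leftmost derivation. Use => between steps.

S => Saq => Saqaq => Saqaqaq => Sqaqaqaq => tqqaqaqaq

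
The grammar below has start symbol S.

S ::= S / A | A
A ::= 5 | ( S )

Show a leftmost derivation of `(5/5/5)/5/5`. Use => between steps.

S => S/A => S/A/A => A/A/A => (S)/A/A => (S/A)/A/A => (S/A/A)/A/A => (A/A/A)/A/A => (5/A/A)/A/A => (5/5/A)/A/A => (5/5/5)/A/A => (5/5/5)/5/A => (5/5/5)/5/5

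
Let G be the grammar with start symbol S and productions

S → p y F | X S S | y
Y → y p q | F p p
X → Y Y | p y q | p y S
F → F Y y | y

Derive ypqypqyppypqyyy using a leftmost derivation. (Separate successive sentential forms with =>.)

S=>XSS=>YYSS=>ypqYSS=>ypqypqSS=>ypqypqXSSS=>ypqypqYYSSS=>ypqypqFppYSSS=>ypqypqyppYSSS=>ypqypqyppypqSSS=>ypqypqyppypqySS=>ypqypqyppypqyyS=>ypqypqyppypqyyy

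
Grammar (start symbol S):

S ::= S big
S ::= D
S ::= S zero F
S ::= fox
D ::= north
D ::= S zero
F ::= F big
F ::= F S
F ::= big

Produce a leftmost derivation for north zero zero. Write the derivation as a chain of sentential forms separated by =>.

S => D   [S ::= D]
D => S zero   [D ::= S zero]
S zero => D zero   [S ::= D]
D zero => S zero zero   [D ::= S zero]
S zero zero => D zero zero   [S ::= D]
D zero zero => north zero zero   [D ::= north]

S => D => S zero => D zero => S zero zero => D zero zero => north zero zero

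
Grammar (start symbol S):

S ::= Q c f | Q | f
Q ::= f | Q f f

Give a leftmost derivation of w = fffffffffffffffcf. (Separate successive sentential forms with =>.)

S=>Qcf=>Qffcf=>Qffffcf=>Qffffffcf=>Qffffffffcf=>Qffffffffffcf=>Qffffffffffffcf=>Qffffffffffffffcf=>fffffffffffffffcf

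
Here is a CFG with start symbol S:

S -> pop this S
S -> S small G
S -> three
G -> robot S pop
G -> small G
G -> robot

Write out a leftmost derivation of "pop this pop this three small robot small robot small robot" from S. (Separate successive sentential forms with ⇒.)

S ⇒ pop this S ⇒ pop this S small G ⇒ pop this pop this S small G ⇒ pop this pop this S small G small G ⇒ pop this pop this S small G small G small G ⇒ pop this pop this three small G small G small G ⇒ pop this pop this three small robot small G small G ⇒ pop this pop this three small robot small robot small G ⇒ pop this pop this three small robot small robot small robot

S ⇒ pop this S   [S -> pop this S]
pop this S ⇒ pop this S small G   [S -> S small G]
pop this S small G ⇒ pop this pop this S small G   [S -> pop this S]
pop this pop this S small G ⇒ pop this pop this S small G small G   [S -> S small G]
pop this pop this S small G small G ⇒ pop this pop this S small G small G small G   [S -> S small G]
pop this pop this S small G small G small G ⇒ pop this pop this three small G small G small G   [S -> three]
pop this pop this three small G small G small G ⇒ pop this pop this three small robot small G small G   [G -> robot]
pop this pop this three small robot small G small G ⇒ pop this pop this three small robot small robot small G   [G -> robot]
pop this pop this three small robot small robot small G ⇒ pop this pop this three small robot small robot small robot   [G -> robot]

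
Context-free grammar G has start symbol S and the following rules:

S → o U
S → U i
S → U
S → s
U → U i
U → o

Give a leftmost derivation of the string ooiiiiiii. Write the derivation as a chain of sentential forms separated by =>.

S => oU => oUi => oUii => oUiii => oUiiii => oUiiiii => oUiiiiii => oUiiiiiii => ooiiiiiii

S => oU   [S → o U]
oU => oUi   [U → U i]
oUi => oUii   [U → U i]
oUii => oUiii   [U → U i]
oUiii => oUiiii   [U → U i]
oUiiii => oUiiiii   [U → U i]
oUiiiii => oUiiiiii   [U → U i]
oUiiiiii => oUiiiiiii   [U → U i]
oUiiiiiii => ooiiiiiii   [U → o]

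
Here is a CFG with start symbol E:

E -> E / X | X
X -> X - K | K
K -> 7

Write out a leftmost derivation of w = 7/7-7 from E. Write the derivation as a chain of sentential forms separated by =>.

E => E/X   [E -> E / X]
E/X => X/X   [E -> X]
X/X => K/X   [X -> K]
K/X => 7/X   [K -> 7]
7/X => 7/X-K   [X -> X - K]
7/X-K => 7/K-K   [X -> K]
7/K-K => 7/7-K   [K -> 7]
7/7-K => 7/7-7   [K -> 7]

E => E/X => X/X => K/X => 7/X => 7/X-K => 7/K-K => 7/7-K => 7/7-7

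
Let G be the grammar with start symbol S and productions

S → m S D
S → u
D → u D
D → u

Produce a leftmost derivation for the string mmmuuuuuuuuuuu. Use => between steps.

S => mSD   [S → m S D]
mSD => mmSDD   [S → m S D]
mmSDD => mmmSDDD   [S → m S D]
mmmSDDD => mmmuDDD   [S → u]
mmmuDDD => mmmuuDDD   [D → u D]
mmmuuDDD => mmmuuuDDD   [D → u D]
mmmuuuDDD => mmmuuuuDDD   [D → u D]
mmmuuuuDDD => mmmuuuuuDDD   [D → u D]
mmmuuuuuDDD => mmmuuuuuuDD   [D → u]
mmmuuuuuuDD => mmmuuuuuuuDD   [D → u D]
mmmuuuuuuuDD => mmmuuuuuuuuDD   [D → u D]
mmmuuuuuuuuDD => mmmuuuuuuuuuDD   [D → u D]
mmmuuuuuuuuuDD => mmmuuuuuuuuuuD   [D → u]
mmmuuuuuuuuuuD => mmmuuuuuuuuuuu   [D → u]

S => mSD => mmSDD => mmmSDDD => mmmuDDD => mmmuuDDD => mmmuuuDDD => mmmuuuuDDD => mmmuuuuuDDD => mmmuuuuuuDD => mmmuuuuuuuDD => mmmuuuuuuuuDD => mmmuuuuuuuuuDD => mmmuuuuuuuuuuD => mmmuuuuuuuuuuu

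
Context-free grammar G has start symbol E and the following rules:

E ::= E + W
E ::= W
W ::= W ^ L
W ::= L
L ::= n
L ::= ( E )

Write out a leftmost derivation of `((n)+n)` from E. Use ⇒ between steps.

E ⇒ W ⇒ L ⇒ (E) ⇒ (E+W) ⇒ (W+W) ⇒ (L+W) ⇒ ((E)+W) ⇒ ((W)+W) ⇒ ((L)+W) ⇒ ((n)+W) ⇒ ((n)+L) ⇒ ((n)+n)

E ⇒ W   [E ::= W]
W ⇒ L   [W ::= L]
L ⇒ (E)   [L ::= ( E )]
(E) ⇒ (E+W)   [E ::= E + W]
(E+W) ⇒ (W+W)   [E ::= W]
(W+W) ⇒ (L+W)   [W ::= L]
(L+W) ⇒ ((E)+W)   [L ::= ( E )]
((E)+W) ⇒ ((W)+W)   [E ::= W]
((W)+W) ⇒ ((L)+W)   [W ::= L]
((L)+W) ⇒ ((n)+W)   [L ::= n]
((n)+W) ⇒ ((n)+L)   [W ::= L]
((n)+L) ⇒ ((n)+n)   [L ::= n]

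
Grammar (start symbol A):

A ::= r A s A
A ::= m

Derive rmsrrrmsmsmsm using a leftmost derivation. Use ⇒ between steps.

A ⇒ rAsA ⇒ rmsA ⇒ rmsrAsA ⇒ rmsrrAsAsA ⇒ rmsrrrAsAsAsA ⇒ rmsrrrmsAsAsA ⇒ rmsrrrmsmsAsA ⇒ rmsrrrmsmsmsA ⇒ rmsrrrmsmsmsm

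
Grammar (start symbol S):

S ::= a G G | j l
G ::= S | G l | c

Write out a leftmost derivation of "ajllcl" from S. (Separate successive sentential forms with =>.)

S => aGG => aGlG => aSlG => ajllG => ajllGl => ajllcl

S => aGG   [S ::= a G G]
aGG => aGlG   [G ::= G l]
aGlG => aSlG   [G ::= S]
aSlG => ajllG   [S ::= j l]
ajllG => ajllGl   [G ::= G l]
ajllGl => ajllcl   [G ::= c]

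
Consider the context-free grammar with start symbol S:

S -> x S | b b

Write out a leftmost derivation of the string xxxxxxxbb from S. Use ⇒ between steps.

S⇒xS⇒xxS⇒xxxS⇒xxxxS⇒xxxxxS⇒xxxxxxS⇒xxxxxxxS⇒xxxxxxxbb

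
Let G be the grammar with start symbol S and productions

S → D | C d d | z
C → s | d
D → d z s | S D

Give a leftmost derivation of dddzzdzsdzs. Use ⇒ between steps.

S ⇒ D ⇒ SD ⇒ CddD ⇒ dddD ⇒ dddSD ⇒ dddDD ⇒ dddSDD ⇒ dddzDD ⇒ dddzSDD ⇒ dddzzDD ⇒ dddzzdzsD ⇒ dddzzdzsdzs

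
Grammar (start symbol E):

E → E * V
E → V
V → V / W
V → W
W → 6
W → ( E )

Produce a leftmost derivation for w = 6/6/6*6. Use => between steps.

E=>E*V=>V*V=>V/W*V=>V/W/W*V=>W/W/W*V=>6/W/W*V=>6/6/W*V=>6/6/6*V=>6/6/6*W=>6/6/6*6

E => E*V   [E → E * V]
E*V => V*V   [E → V]
V*V => V/W*V   [V → V / W]
V/W*V => V/W/W*V   [V → V / W]
V/W/W*V => W/W/W*V   [V → W]
W/W/W*V => 6/W/W*V   [W → 6]
6/W/W*V => 6/6/W*V   [W → 6]
6/6/W*V => 6/6/6*V   [W → 6]
6/6/6*V => 6/6/6*W   [V → W]
6/6/6*W => 6/6/6*6   [W → 6]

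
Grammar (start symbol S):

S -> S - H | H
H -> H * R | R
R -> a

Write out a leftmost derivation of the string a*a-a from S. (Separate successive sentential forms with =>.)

S => S-H => H-H => H*R-H => R*R-H => a*R-H => a*a-H => a*a-R => a*a-a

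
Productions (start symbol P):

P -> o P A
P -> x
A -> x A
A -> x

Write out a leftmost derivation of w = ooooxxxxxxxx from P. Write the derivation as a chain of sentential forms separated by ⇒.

P⇒oPA⇒ooPAA⇒oooPAAA⇒ooooPAAAA⇒ooooxAAAA⇒ooooxxAAA⇒ooooxxxAAA⇒ooooxxxxAAA⇒ooooxxxxxAA⇒ooooxxxxxxA⇒ooooxxxxxxxA⇒ooooxxxxxxxx

P ⇒ oPA   [P -> o P A]
oPA ⇒ ooPAA   [P -> o P A]
ooPAA ⇒ oooPAAA   [P -> o P A]
oooPAAA ⇒ ooooPAAAA   [P -> o P A]
ooooPAAAA ⇒ ooooxAAAA   [P -> x]
ooooxAAAA ⇒ ooooxxAAA   [A -> x]
ooooxxAAA ⇒ ooooxxxAAA   [A -> x A]
ooooxxxAAA ⇒ ooooxxxxAAA   [A -> x A]
ooooxxxxAAA ⇒ ooooxxxxxAA   [A -> x]
ooooxxxxxAA ⇒ ooooxxxxxxA   [A -> x]
ooooxxxxxxA ⇒ ooooxxxxxxxA   [A -> x A]
ooooxxxxxxxA ⇒ ooooxxxxxxxx   [A -> x]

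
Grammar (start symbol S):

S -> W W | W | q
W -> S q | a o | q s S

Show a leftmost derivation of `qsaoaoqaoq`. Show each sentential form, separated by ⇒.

S ⇒ W ⇒ Sq ⇒ WWq ⇒ qsSWq ⇒ qsWWq ⇒ qsSqWq ⇒ qsWWqWq ⇒ qsaoWqWq ⇒ qsaoaoqWq ⇒ qsaoaoqaoq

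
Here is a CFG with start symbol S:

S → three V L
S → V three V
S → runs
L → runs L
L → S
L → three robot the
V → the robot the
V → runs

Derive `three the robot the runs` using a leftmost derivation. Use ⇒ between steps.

S ⇒ three V L ⇒ three the robot the L ⇒ three the robot the S ⇒ three the robot the runs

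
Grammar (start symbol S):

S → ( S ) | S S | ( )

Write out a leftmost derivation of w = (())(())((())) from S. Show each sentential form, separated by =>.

S => SS   [S → S S]
SS => (S)S   [S → ( S )]
(S)S => (())S   [S → ( )]
(())S => (())SS   [S → S S]
(())SS => (())(S)S   [S → ( S )]
(())(S)S => (())(())S   [S → ( )]
(())(())S => (())(())(S)   [S → ( S )]
(())(())(S) => (())(())((S))   [S → ( S )]
(())(())((S)) => (())(())((()))   [S → ( )]

S => SS => (S)S => (())S => (())SS => (())(S)S => (())(())S => (())(())(S) => (())(())((S)) => (())(())((()))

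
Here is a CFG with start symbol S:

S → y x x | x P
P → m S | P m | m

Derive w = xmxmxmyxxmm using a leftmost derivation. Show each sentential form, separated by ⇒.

S ⇒ xP   [S → x P]
xP ⇒ xPm   [P → P m]
xPm ⇒ xmSm   [P → m S]
xmSm ⇒ xmxPm   [S → x P]
xmxPm ⇒ xmxmSm   [P → m S]
xmxmSm ⇒ xmxmxPm   [S → x P]
xmxmxPm ⇒ xmxmxPmm   [P → P m]
xmxmxPmm ⇒ xmxmxmSmm   [P → m S]
xmxmxmSmm ⇒ xmxmxmyxxmm   [S → y x x]

S ⇒ xP ⇒ xPm ⇒ xmSm ⇒ xmxPm ⇒ xmxmSm ⇒ xmxmxPm ⇒ xmxmxPmm ⇒ xmxmxmSmm ⇒ xmxmxmyxxmm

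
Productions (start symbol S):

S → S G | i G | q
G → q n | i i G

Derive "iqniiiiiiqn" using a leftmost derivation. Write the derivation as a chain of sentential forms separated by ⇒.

S ⇒ SG   [S → S G]
SG ⇒ iGG   [S → i G]
iGG ⇒ iqnG   [G → q n]
iqnG ⇒ iqniiG   [G → i i G]
iqniiG ⇒ iqniiiiG   [G → i i G]
iqniiiiG ⇒ iqniiiiiiG   [G → i i G]
iqniiiiiiG ⇒ iqniiiiiiqn   [G → q n]

S ⇒ SG ⇒ iGG ⇒ iqnG ⇒ iqniiG ⇒ iqniiiiG ⇒ iqniiiiiiG ⇒ iqniiiiiiqn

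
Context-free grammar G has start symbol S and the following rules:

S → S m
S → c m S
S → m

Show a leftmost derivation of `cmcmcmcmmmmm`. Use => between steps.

S => cmS   [S → c m S]
cmS => cmcmS   [S → c m S]
cmcmS => cmcmcmS   [S → c m S]
cmcmcmS => cmcmcmSm   [S → S m]
cmcmcmSm => cmcmcmSmm   [S → S m]
cmcmcmSmm => cmcmcmSmmm   [S → S m]
cmcmcmSmmm => cmcmcmcmSmmm   [S → c m S]
cmcmcmcmSmmm => cmcmcmcmmmmm   [S → m]

S => cmS => cmcmS => cmcmcmS => cmcmcmSm => cmcmcmSmm => cmcmcmSmmm => cmcmcmcmSmmm => cmcmcmcmmmmm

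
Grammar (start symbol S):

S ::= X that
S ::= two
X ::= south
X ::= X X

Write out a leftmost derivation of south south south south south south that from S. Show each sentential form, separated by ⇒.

S ⇒ X that   [S ::= X that]
X that ⇒ X X that   [X ::= X X]
X X that ⇒ south X that   [X ::= south]
south X that ⇒ south X X that   [X ::= X X]
south X X that ⇒ south X X X that   [X ::= X X]
south X X X that ⇒ south X X X X that   [X ::= X X]
south X X X X that ⇒ south X X X X X that   [X ::= X X]
south X X X X X that ⇒ south south X X X X that   [X ::= south]
south south X X X X that ⇒ south south south X X X that   [X ::= south]
south south south X X X that ⇒ south south south south X X that   [X ::= south]
south south south south X X that ⇒ south south south south south X that   [X ::= south]
south south south south south X that ⇒ south south south south south south that   [X ::= south]

S ⇒ X that ⇒ X X that ⇒ south X that ⇒ south X X that ⇒ south X X X that ⇒ south X X X X that ⇒ south X X X X X that ⇒ south south X X X X that ⇒ south south south X X X that ⇒ south south south south X X that ⇒ south south south south south X that ⇒ south south south south south south that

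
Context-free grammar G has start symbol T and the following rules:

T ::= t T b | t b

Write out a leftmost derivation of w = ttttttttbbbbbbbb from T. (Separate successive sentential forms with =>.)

T => tTb => ttTbb => tttTbbb => ttttTbbbb => tttttTbbbbb => ttttttTbbbbbb => tttttttTbbbbbbb => ttttttttbbbbbbbb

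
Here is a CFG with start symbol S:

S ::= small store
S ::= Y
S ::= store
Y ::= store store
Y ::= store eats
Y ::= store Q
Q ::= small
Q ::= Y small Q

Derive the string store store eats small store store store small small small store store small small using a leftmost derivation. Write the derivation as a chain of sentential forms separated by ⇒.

S ⇒ Y   [S ::= Y]
Y ⇒ store Q   [Y ::= store Q]
store Q ⇒ store Y small Q   [Q ::= Y small Q]
store Y small Q ⇒ store store eats small Q   [Y ::= store eats]
store store eats small Q ⇒ store store eats small Y small Q   [Q ::= Y small Q]
store store eats small Y small Q ⇒ store store eats small store Q small Q   [Y ::= store Q]
store store eats small store Q small Q ⇒ store store eats small store Y small Q small Q   [Q ::= Y small Q]
store store eats small store Y small Q small Q ⇒ store store eats small store store store small Q small Q   [Y ::= store store]
store store eats small store store store small Q small Q ⇒ store store eats small store store store small small small Q   [Q ::= small]
store store eats small store store store small small small Q ⇒ store store eats small store store store small small small Y small Q   [Q ::= Y small Q]
store store eats small store store store small small small Y small Q ⇒ store store eats small store store store small small small store store small Q   [Y ::= store store]
store store eats small store store store small small small store store small Q ⇒ store store eats small store store store small small small store store small small   [Q ::= small]

S ⇒ Y ⇒ store Q ⇒ store Y small Q ⇒ store store eats small Q ⇒ store store eats small Y small Q ⇒ store store eats small store Q small Q ⇒ store store eats small store Y small Q small Q ⇒ store store eats small store store store small Q small Q ⇒ store store eats small store store store small small small Q ⇒ store store eats small store store store small small small Y small Q ⇒ store store eats small store store store small small small store store small Q ⇒ store store eats small store store store small small small store store small small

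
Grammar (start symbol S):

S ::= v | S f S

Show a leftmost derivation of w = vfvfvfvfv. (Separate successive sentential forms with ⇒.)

S ⇒ SfS ⇒ vfS ⇒ vfSfS ⇒ vfvfS ⇒ vfvfSfS ⇒ vfvfvfS ⇒ vfvfvfSfS ⇒ vfvfvfvfS ⇒ vfvfvfvfv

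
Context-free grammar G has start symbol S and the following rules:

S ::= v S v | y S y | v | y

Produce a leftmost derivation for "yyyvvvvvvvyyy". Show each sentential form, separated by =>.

S => ySy   [S ::= y S y]
ySy => yySyy   [S ::= y S y]
yySyy => yyySyyy   [S ::= y S y]
yyySyyy => yyyvSvyyy   [S ::= v S v]
yyyvSvyyy => yyyvvSvvyyy   [S ::= v S v]
yyyvvSvvyyy => yyyvvvSvvvyyy   [S ::= v S v]
yyyvvvSvvvyyy => yyyvvvvvvvyyy   [S ::= v]

S=>ySy=>yySyy=>yyySyyy=>yyyvSvyyy=>yyyvvSvvyyy=>yyyvvvSvvvyyy=>yyyvvvvvvvyyy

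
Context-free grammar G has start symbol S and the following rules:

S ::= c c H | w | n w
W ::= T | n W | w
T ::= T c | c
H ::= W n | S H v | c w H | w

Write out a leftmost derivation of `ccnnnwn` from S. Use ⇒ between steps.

S⇒ccH⇒ccWn⇒ccnWn⇒ccnnWn⇒ccnnnWn⇒ccnnnwn

S ⇒ ccH   [S ::= c c H]
ccH ⇒ ccWn   [H ::= W n]
ccWn ⇒ ccnWn   [W ::= n W]
ccnWn ⇒ ccnnWn   [W ::= n W]
ccnnWn ⇒ ccnnnWn   [W ::= n W]
ccnnnWn ⇒ ccnnnwn   [W ::= w]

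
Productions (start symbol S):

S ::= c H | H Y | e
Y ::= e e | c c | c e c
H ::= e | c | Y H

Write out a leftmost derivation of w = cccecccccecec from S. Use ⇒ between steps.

S ⇒ HY ⇒ YHY ⇒ ccHY ⇒ ccYHY ⇒ cccecHY ⇒ cccecYHY ⇒ cccecccHY ⇒ cccecccYHY ⇒ cccecccccHY ⇒ ccceccccceY ⇒ cccecccccecec

S ⇒ HY   [S ::= H Y]
HY ⇒ YHY   [H ::= Y H]
YHY ⇒ ccHY   [Y ::= c c]
ccHY ⇒ ccYHY   [H ::= Y H]
ccYHY ⇒ cccecHY   [Y ::= c e c]
cccecHY ⇒ cccecYHY   [H ::= Y H]
cccecYHY ⇒ cccecccHY   [Y ::= c c]
cccecccHY ⇒ cccecccYHY   [H ::= Y H]
cccecccYHY ⇒ cccecccccHY   [Y ::= c c]
cccecccccHY ⇒ ccceccccceY   [H ::= e]
ccceccccceY ⇒ cccecccccecec   [Y ::= c e c]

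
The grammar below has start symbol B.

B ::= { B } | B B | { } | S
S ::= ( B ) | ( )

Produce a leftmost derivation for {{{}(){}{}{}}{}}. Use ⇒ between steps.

B ⇒ {B}   [B ::= { B }]
{B} ⇒ {BB}   [B ::= B B]
{BB} ⇒ {{B}B}   [B ::= { B }]
{{B}B} ⇒ {{BB}B}   [B ::= B B]
{{BB}B} ⇒ {{{}B}B}   [B ::= { }]
{{{}B}B} ⇒ {{{}BB}B}   [B ::= B B]
{{{}BB}B} ⇒ {{{}SB}B}   [B ::= S]
{{{}SB}B} ⇒ {{{}()B}B}   [S ::= ( )]
{{{}()B}B} ⇒ {{{}()BB}B}   [B ::= B B]
{{{}()BB}B} ⇒ {{{}()BBB}B}   [B ::= B B]
{{{}()BBB}B} ⇒ {{{}(){}BB}B}   [B ::= { }]
{{{}(){}BB}B} ⇒ {{{}(){}{}B}B}   [B ::= { }]
{{{}(){}{}B}B} ⇒ {{{}(){}{}{}}B}   [B ::= { }]
{{{}(){}{}{}}B} ⇒ {{{}(){}{}{}}{}}   [B ::= { }]

B ⇒ {B} ⇒ {BB} ⇒ {{B}B} ⇒ {{BB}B} ⇒ {{{}B}B} ⇒ {{{}BB}B} ⇒ {{{}SB}B} ⇒ {{{}()B}B} ⇒ {{{}()BB}B} ⇒ {{{}()BBB}B} ⇒ {{{}(){}BB}B} ⇒ {{{}(){}{}B}B} ⇒ {{{}(){}{}{}}B} ⇒ {{{}(){}{}{}}{}}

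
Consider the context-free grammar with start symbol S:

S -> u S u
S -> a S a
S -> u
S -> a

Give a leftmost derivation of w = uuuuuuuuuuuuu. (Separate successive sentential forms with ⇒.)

S ⇒ uSu ⇒ uuSuu ⇒ uuuSuuu ⇒ uuuuSuuuu ⇒ uuuuuSuuuuu ⇒ uuuuuuSuuuuuu ⇒ uuuuuuuuuuuuu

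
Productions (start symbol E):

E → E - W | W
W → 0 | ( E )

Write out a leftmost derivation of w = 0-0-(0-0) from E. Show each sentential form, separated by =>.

E => E-W => E-W-W => W-W-W => 0-W-W => 0-0-W => 0-0-(E) => 0-0-(E-W) => 0-0-(W-W) => 0-0-(0-W) => 0-0-(0-0)

E => E-W   [E → E - W]
E-W => E-W-W   [E → E - W]
E-W-W => W-W-W   [E → W]
W-W-W => 0-W-W   [W → 0]
0-W-W => 0-0-W   [W → 0]
0-0-W => 0-0-(E)   [W → ( E )]
0-0-(E) => 0-0-(E-W)   [E → E - W]
0-0-(E-W) => 0-0-(W-W)   [E → W]
0-0-(W-W) => 0-0-(0-W)   [W → 0]
0-0-(0-W) => 0-0-(0-0)   [W → 0]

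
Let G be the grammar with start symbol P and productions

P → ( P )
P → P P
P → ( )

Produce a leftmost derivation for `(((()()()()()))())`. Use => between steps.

P => (P)   [P → ( P )]
(P) => (PP)   [P → P P]
(PP) => ((P)P)   [P → ( P )]
((P)P) => (((P))P)   [P → ( P )]
(((P))P) => (((PP))P)   [P → P P]
(((PP))P) => (((PPP))P)   [P → P P]
(((PPP))P) => (((PPPP))P)   [P → P P]
(((PPPP))P) => (((()PPP))P)   [P → ( )]
(((()PPP))P) => (((()PPPP))P)   [P → P P]
(((()PPPP))P) => (((()()PPP))P)   [P → ( )]
(((()()PPP))P) => (((()()()PP))P)   [P → ( )]
(((()()()PP))P) => (((()()()()P))P)   [P → ( )]
(((()()()()P))P) => (((()()()()()))P)   [P → ( )]
(((()()()()()))P) => (((()()()()()))())   [P → ( )]

P => (P) => (PP) => ((P)P) => (((P))P) => (((PP))P) => (((PPP))P) => (((PPPP))P) => (((()PPP))P) => (((()PPPP))P) => (((()()PPP))P) => (((()()()PP))P) => (((()()()()P))P) => (((()()()()()))P) => (((()()()()()))())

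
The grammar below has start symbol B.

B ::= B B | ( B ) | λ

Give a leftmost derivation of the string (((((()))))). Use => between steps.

B => (B)   [B ::= ( B )]
(B) => (BB)   [B ::= B B]
(BB) => ((B)B)   [B ::= ( B )]
((B)B) => (((B))B)   [B ::= ( B )]
(((B))B) => ((((B)))B)   [B ::= ( B )]
((((B)))B) => (((((B))))B)   [B ::= ( B )]
(((((B))))B) => ((((((B)))))B)   [B ::= ( B )]
((((((B)))))B) => (((((()))))B)   [B ::= λ]
(((((()))))B) => (((((())))))   [B ::= λ]

B=>(B)=>(BB)=>((B)B)=>(((B))B)=>((((B)))B)=>(((((B))))B)=>((((((B)))))B)=>(((((()))))B)=>(((((())))))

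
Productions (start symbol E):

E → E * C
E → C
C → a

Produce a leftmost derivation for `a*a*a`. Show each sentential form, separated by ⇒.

E⇒E*C⇒E*C*C⇒C*C*C⇒a*C*C⇒a*a*C⇒a*a*a

E ⇒ E*C   [E → E * C]
E*C ⇒ E*C*C   [E → E * C]
E*C*C ⇒ C*C*C   [E → C]
C*C*C ⇒ a*C*C   [C → a]
a*C*C ⇒ a*a*C   [C → a]
a*a*C ⇒ a*a*a   [C → a]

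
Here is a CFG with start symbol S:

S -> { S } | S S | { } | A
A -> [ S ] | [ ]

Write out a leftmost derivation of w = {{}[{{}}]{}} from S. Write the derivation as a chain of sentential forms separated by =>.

S => {S} => {SS} => {{}S} => {{}SS} => {{}AS} => {{}[S]S} => {{}[{S}]S} => {{}[{{}}]S} => {{}[{{}}]{}}

S => {S}   [S -> { S }]
{S} => {SS}   [S -> S S]
{SS} => {{}S}   [S -> { }]
{{}S} => {{}SS}   [S -> S S]
{{}SS} => {{}AS}   [S -> A]
{{}AS} => {{}[S]S}   [A -> [ S ]]
{{}[S]S} => {{}[{S}]S}   [S -> { S }]
{{}[{S}]S} => {{}[{{}}]S}   [S -> { }]
{{}[{{}}]S} => {{}[{{}}]{}}   [S -> { }]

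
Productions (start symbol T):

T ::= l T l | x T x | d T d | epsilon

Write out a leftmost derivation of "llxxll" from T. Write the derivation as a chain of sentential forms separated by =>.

T=>lTl=>llTll=>llxTxll=>llxxll

T => lTl   [T ::= l T l]
lTl => llTll   [T ::= l T l]
llTll => llxTxll   [T ::= x T x]
llxTxll => llxxll   [T ::= epsilon]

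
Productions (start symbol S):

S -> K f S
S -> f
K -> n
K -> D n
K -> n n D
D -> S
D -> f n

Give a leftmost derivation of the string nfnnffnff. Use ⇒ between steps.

S ⇒ KfS   [S -> K f S]
KfS ⇒ nfS   [K -> n]
nfS ⇒ nfKfS   [S -> K f S]
nfKfS ⇒ nfnnDfS   [K -> n n D]
nfnnDfS ⇒ nfnnSfS   [D -> S]
nfnnSfS ⇒ nfnnffS   [S -> f]
nfnnffS ⇒ nfnnffKfS   [S -> K f S]
nfnnffKfS ⇒ nfnnffnfS   [K -> n]
nfnnffnfS ⇒ nfnnffnff   [S -> f]

S⇒KfS⇒nfS⇒nfKfS⇒nfnnDfS⇒nfnnSfS⇒nfnnffS⇒nfnnffKfS⇒nfnnffnfS⇒nfnnffnff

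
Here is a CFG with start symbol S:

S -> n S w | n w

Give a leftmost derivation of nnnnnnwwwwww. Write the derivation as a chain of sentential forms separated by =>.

S => nSw   [S -> n S w]
nSw => nnSww   [S -> n S w]
nnSww => nnnSwww   [S -> n S w]
nnnSwww => nnnnSwwww   [S -> n S w]
nnnnSwwww => nnnnnSwwwww   [S -> n S w]
nnnnnSwwwww => nnnnnnwwwwww   [S -> n w]

S=>nSw=>nnSww=>nnnSwww=>nnnnSwwww=>nnnnnSwwwww=>nnnnnnwwwwww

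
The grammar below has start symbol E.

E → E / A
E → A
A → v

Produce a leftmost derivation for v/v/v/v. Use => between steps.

E => E/A   [E → E / A]
E/A => E/A/A   [E → E / A]
E/A/A => E/A/A/A   [E → E / A]
E/A/A/A => A/A/A/A   [E → A]
A/A/A/A => v/A/A/A   [A → v]
v/A/A/A => v/v/A/A   [A → v]
v/v/A/A => v/v/v/A   [A → v]
v/v/v/A => v/v/v/v   [A → v]

E => E/A => E/A/A => E/A/A/A => A/A/A/A => v/A/A/A => v/v/A/A => v/v/v/A => v/v/v/v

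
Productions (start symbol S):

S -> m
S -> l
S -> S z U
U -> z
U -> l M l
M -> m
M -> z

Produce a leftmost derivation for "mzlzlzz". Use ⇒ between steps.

S ⇒ SzU   [S -> S z U]
SzU ⇒ SzUzU   [S -> S z U]
SzUzU ⇒ mzUzU   [S -> m]
mzUzU ⇒ mzlMlzU   [U -> l M l]
mzlMlzU ⇒ mzlzlzU   [M -> z]
mzlzlzU ⇒ mzlzlzz   [U -> z]

S ⇒ SzU ⇒ SzUzU ⇒ mzUzU ⇒ mzlMlzU ⇒ mzlzlzU ⇒ mzlzlzz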